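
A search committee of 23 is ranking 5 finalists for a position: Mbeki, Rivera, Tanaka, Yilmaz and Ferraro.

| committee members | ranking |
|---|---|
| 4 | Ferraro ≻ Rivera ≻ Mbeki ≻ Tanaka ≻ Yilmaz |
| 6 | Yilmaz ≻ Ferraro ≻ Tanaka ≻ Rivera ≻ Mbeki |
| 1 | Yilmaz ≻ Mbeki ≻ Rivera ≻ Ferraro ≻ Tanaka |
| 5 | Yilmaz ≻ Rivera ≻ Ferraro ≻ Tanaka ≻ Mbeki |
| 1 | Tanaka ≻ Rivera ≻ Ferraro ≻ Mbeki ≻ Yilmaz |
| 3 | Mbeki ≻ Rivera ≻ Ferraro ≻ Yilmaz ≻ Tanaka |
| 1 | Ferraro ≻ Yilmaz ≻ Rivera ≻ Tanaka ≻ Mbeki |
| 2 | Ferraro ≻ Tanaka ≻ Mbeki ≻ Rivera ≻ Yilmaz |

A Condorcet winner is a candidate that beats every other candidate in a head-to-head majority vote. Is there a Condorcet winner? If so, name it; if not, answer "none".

Head-to-head results (23 committee members):
Mbeki vs Rivera: 1+3+2 = 6 for Mbeki, 17 for Rivera — Rivera by 17–6.
Mbeki–Tanaka: Tanaka 15–8.
Mbeki vs Yilmaz: Yilmaz wins 13–10.
Mbeki vs Ferraro: 4 to 19, Ferraro.
Rivera vs Tanaka: 4+1+5+3+1 = 14 for Rivera, 9 for Tanaka — Rivera by 14–9.
Rivera vs Yilmaz: Rivera preferred on 4+1+3+2 = 10 ballots; Yilmaz wins 13–10.
Rivera vs Ferraro: Ferraro wins 13–10.
Tanaka vs Yilmaz: Yilmaz, 16–7.
Tanaka vs Ferraro: 1 to 22, Ferraro.
Yilmaz vs Ferraro: Yilmaz wins 12–11.
Only Yilmaz has no losses; Yilmaz is the Condorcet winner.

Yilmaz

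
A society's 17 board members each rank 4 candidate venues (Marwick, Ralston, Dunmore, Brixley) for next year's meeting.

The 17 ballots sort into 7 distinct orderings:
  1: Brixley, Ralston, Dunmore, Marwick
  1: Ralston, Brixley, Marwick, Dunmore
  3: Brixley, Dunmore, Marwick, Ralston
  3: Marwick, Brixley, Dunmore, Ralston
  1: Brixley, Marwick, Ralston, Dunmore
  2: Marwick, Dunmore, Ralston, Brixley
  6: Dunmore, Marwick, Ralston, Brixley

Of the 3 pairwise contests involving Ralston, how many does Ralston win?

1

Ralston against each rival (17 organisers):
Ralston vs Marwick: Marwick wins 15–2.
Ralston–Dunmore: Dunmore 14–3.
Ralston vs Brixley: Ralston wins 9–8.
Ralston beats Brixley; loses to Marwick, Dunmore — 1 pairwise win.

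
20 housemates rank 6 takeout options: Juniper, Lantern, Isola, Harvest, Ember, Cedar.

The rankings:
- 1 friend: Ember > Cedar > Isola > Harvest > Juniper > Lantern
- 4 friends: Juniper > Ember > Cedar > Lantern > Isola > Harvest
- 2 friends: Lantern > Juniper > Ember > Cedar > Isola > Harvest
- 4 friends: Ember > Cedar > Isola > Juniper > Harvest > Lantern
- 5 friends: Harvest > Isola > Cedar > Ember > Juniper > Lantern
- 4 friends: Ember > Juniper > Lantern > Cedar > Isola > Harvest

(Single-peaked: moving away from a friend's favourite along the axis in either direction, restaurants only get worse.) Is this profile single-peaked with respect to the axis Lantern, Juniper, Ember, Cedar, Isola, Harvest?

Axis positions: Lantern=1, Juniper=2, Ember=3, Cedar=4, Isola=5, Harvest=6.
Type 1 (peak Ember at position 3): ranking walks positions 3-4-5-6-2-1, expanding outward from the peak — single-peaked.
Type 2 (peak Juniper at position 2): ranking walks positions 2-3-4-1-5-6, expanding outward from the peak — single-peaked.
Type 3 (peak Lantern at position 1): ranking walks positions 1-2-3-4-5-6, expanding outward from the peak — single-peaked.
Type 4 (peak Ember at position 3): ranking walks positions 3-4-5-2-6-1, expanding outward from the peak — single-peaked.
Type 5 (peak Harvest at position 6): ranking walks positions 6-5-4-3-2-1, expanding outward from the peak — single-peaked.
Type 6 (peak Ember at position 3): ranking walks positions 3-2-1-4-5-6, expanding outward from the peak — single-peaked.
Every ranking is single-peaked on this axis.

yes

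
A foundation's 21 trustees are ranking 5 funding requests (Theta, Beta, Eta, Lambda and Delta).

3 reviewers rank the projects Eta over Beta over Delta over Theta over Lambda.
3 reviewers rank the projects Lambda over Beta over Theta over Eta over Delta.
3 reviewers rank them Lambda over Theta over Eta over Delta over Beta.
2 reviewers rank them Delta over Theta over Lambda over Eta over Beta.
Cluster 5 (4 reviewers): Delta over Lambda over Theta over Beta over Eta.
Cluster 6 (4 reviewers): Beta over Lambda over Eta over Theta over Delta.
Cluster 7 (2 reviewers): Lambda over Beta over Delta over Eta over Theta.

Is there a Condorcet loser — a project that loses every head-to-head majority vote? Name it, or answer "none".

Head-to-head results (21 reviewers):
Theta vs Beta: Beta, 12–9.
Theta vs Eta: 3+3+2+4 = 12 for Theta, 9 for Eta — Theta by 12–9.
Theta vs Lambda: Lambda, 16–5.
Theta vs Delta: Delta wins 11–10.
Beta vs Eta: Beta wins 13–8.
Beta vs Lambda: Beta preferred on 3+4 = 7 ballots; Lambda wins 14–7.
Beta vs Delta: 3+3+4+2 = 12 for Beta, 9 for Delta — Beta by 12–9.
Eta vs Lambda: Eta preferred on 3 ballots; Lambda wins 18–3.
Eta vs Delta: 3+3+3+4 = 13 for Eta, 8 for Delta — Eta by 13–8.
Lambda vs Delta: Lambda wins 12–9.
Each project has at least one pairwise win (Theta beats Eta; Beta beats Theta; Eta beats Delta; Lambda beats Theta; Delta beats Theta) — no Condorcet loser.

none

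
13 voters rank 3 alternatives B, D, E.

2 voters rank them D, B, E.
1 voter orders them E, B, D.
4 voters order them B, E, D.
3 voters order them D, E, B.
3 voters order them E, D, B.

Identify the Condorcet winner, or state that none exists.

Pairwise majorities:
B vs D: D, 8–5.
B vs E: E wins 7–6.
D vs E: E, 8–5.
Only E has no losses; E is the Condorcet winner.

E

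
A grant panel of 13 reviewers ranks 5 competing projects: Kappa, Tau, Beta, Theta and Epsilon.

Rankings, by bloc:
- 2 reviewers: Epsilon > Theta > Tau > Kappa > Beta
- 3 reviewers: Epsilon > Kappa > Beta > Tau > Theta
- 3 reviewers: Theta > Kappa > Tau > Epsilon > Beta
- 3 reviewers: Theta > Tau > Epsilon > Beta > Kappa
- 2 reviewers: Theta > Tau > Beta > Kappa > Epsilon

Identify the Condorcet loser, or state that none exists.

Beta

Head-to-head results (13 reviewers):
Kappa vs Tau: Tau wins 7–6.
Kappa vs Beta: 2+3+3 = 8 for Kappa, 5 for Beta — Kappa by 8–5.
Kappa vs Theta: Theta, 10–3.
Kappa vs Epsilon: Kappa preferred on 3+2 = 5 ballots; Epsilon wins 8–5.
Tau–Beta: Tau 10–3.
Tau vs Theta: Theta wins 10–3.
Tau–Epsilon: Tau 8–5.
Beta–Theta: Theta 10–3.
Beta vs Epsilon: Epsilon wins 11–2.
Theta–Epsilon: Theta 8–5.
Beta is beaten in every head-to-head and is the Condorcet loser.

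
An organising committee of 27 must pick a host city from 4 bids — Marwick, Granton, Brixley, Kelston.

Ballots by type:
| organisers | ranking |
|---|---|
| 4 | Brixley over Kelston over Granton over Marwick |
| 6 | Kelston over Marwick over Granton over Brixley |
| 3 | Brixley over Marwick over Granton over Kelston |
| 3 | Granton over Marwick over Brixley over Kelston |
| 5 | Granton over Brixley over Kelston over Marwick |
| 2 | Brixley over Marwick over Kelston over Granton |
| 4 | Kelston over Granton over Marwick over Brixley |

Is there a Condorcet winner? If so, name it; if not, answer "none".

Head-to-head results (27 organisers):
Marwick–Granton: Granton 16–11.
Marwick vs Brixley: Brixley, 14–13.
Marwick vs Kelston: Kelston, 19–8.
Granton vs Brixley: Granton wins 18–9.
Granton vs Kelston: Kelston wins 16–11.
Brixley–Kelston: Brixley 17–10.
No city is unbeaten: Marwick loses to Granton; Granton loses to Kelston; Brixley loses to Granton; Kelston loses to Brixley. In particular Granton > Brixley > Kelston > Granton is a majority cycle — no Condorcet winner exists.

none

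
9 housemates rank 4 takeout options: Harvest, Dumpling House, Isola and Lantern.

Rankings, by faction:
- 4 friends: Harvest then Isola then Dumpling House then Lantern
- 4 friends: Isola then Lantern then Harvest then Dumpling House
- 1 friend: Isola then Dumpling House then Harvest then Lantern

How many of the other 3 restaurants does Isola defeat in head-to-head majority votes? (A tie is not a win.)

3

Isola against each rival (9 friends):
Isola vs Harvest: Isola wins 5–4.
Isola vs Dumpling House: Isola is ranked higher on 4+4+1 = 9 ballots, Dumpling House on 0. Isola wins 9–0.
Isola vs Lantern: Isola wins 9–0.
Isola beats Harvest, Dumpling House, Lantern — 3 pairwise wins.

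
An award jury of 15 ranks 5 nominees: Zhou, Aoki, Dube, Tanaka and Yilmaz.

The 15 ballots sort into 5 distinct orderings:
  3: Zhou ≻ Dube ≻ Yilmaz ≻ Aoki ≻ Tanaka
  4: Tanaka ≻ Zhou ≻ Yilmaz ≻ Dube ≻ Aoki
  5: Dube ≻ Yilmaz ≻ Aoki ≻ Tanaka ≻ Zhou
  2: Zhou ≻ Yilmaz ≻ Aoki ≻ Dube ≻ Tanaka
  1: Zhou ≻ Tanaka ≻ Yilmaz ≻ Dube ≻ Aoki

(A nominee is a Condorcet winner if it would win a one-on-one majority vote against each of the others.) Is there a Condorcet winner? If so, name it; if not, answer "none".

Head-to-head results (15 jurors):
Zhou vs Aoki: Zhou, 10–5.
Zhou vs Dube: Zhou, 10–5.
Zhou vs Tanaka: Tanaka wins 9–6.
Zhou vs Yilmaz: Zhou, 10–5.
Aoki vs Dube: Dube wins 13–2.
Aoki–Tanaka: Aoki 10–5.
Aoki–Yilmaz: Yilmaz 15–0.
Dube–Tanaka: Dube 10–5.
Dube vs Yilmaz: Dube, 8–7.
Tanaka–Yilmaz: Yilmaz 10–5.
Every nominee loses at least once (Zhou loses to Tanaka; Aoki loses to Zhou; Dube loses to Zhou; Tanaka loses to Aoki; Yilmaz loses to Zhou). The majority relation contains the cycle Zhou > Aoki > Tanaka > Zhou, so there is no Condorcet winner.

none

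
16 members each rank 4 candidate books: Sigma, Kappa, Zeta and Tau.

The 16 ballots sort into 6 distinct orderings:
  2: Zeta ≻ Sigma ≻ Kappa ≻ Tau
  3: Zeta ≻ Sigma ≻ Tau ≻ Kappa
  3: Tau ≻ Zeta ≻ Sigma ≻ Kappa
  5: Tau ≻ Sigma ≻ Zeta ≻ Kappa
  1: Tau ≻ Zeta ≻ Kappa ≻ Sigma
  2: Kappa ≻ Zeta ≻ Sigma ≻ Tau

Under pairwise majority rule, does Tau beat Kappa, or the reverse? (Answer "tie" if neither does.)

Tau

Ballots ranking Tau above Kappa: 3 + 3 + 5 + 1 = 12.
Ballots ranking Kappa above Tau: 16 − 12 = 4.
Tau wins the head-to-head 12–4.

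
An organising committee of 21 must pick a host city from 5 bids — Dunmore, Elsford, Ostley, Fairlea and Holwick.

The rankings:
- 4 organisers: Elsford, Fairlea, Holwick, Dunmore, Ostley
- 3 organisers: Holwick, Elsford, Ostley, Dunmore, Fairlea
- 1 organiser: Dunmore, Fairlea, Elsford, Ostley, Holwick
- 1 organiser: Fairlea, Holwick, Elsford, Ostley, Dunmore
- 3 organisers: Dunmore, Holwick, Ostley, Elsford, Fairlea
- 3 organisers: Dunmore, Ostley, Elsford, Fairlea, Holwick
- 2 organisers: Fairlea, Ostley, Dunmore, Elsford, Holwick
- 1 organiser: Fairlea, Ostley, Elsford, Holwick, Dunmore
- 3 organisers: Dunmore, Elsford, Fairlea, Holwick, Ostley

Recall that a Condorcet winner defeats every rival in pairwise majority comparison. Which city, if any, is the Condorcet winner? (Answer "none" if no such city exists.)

Dunmore

Check each pair by majority over 21 ballots:
Dunmore–Elsford: Dunmore 12–9.
Dunmore–Ostley: Dunmore 14–7.
Dunmore vs Fairlea: Dunmore, 13–8.
Dunmore vs Holwick: Dunmore, 12–9.
Elsford vs Ostley: Elsford, 12–9.
Elsford vs Fairlea: Elsford wins 16–5.
Elsford–Holwick: Elsford 14–7.
Ostley vs Fairlea: Fairlea wins 12–9.
Ostley–Holwick: Holwick 14–7.
Fairlea–Holwick: Fairlea 15–6.
Dunmore beats each of Elsford, Ostley, Fairlea, Holwick — Dunmore is the Condorcet winner.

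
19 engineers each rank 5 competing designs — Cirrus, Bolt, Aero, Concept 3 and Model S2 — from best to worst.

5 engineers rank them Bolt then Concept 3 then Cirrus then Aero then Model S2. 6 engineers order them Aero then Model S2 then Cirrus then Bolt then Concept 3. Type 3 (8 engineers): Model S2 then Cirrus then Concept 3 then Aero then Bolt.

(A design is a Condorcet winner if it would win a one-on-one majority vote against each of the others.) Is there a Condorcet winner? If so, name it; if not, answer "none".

Pairwise majorities:
Cirrus vs Bolt: Cirrus preferred on 6+8 = 14 ballots; Cirrus wins 14–5.
Cirrus vs Aero: Cirrus is ranked higher on 5+8 = 13 ballots, Aero on 6. Cirrus wins 13–6.
Cirrus vs Concept 3: Cirrus is ranked higher on 6+8 = 14 ballots, Concept 3 on 5. Cirrus wins 14–5.
Cirrus vs Model S2: Cirrus is ranked higher on 5 ballots, Model S2 on 14. Model S2 wins 14–5.
Bolt vs Aero: 5 to 14, Aero.
Bolt vs Concept 3: 5+6 = 11 for Bolt, 8 for Concept 3 — Bolt by 11–8.
Bolt vs Model S2: Bolt preferred on 5 ballots; Model S2 wins 14–5.
Aero vs Concept 3: 6 to 13, Concept 3.
Aero vs Model S2: Aero is ranked higher on 5+6 = 11 ballots, Model S2 on 8. Aero wins 11–8.
Concept 3 vs Model S2: Concept 3 is ranked higher on 5 ballots, Model S2 on 14. Model S2 wins 14–5.
Every design loses at least once (Cirrus loses to Model S2; Bolt loses to Cirrus; Aero loses to Cirrus; Concept 3 loses to Cirrus; Model S2 loses to Aero). The majority relation contains the cycle Cirrus beats Aero beats Model S2 beats Cirrus, so there is no Condorcet winner.

none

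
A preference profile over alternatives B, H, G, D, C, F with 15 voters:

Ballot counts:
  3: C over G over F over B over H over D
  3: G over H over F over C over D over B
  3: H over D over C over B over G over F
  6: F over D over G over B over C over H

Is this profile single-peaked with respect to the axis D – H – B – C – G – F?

no

Axis positions: D=1, H=2, B=3, C=4, G=5, F=6.
Faction 1 (peak C at position 4): ranking walks positions 4-5-6-3-2-1, expanding outward from the peak — single-peaked.
Faction 2: ranking walks positions 5-2-6-4-1-3; H is ranked above C even though C lies between H and the peak G on the axis — preferences dip and rise again. Not single-peaked.
Faction 3: ranking walks positions 2-1-4-3-5-6; C is ranked above B even though B lies between C and the peak H on the axis — preferences dip and rise again. Not single-peaked.
Faction 4: ranking walks positions 6-1-5-3-4-2; D is ranked above G even though G lies between D and the peak F on the axis — preferences dip and rise again. Not single-peaked.
Faction 2 violates single-peakedness, so the profile is not single-peaked on this axis.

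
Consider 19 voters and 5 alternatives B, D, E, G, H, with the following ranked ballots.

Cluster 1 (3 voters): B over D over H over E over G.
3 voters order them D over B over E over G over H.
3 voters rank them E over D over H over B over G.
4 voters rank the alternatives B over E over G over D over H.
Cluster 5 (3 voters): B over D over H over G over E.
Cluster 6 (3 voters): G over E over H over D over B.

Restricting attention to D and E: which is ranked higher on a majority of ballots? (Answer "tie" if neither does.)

Ballots ranking D above E: 3 + 3 + 3 = 9.
Ballots ranking E above D: 19 − 9 = 10.
E wins the head-to-head 10–9.

E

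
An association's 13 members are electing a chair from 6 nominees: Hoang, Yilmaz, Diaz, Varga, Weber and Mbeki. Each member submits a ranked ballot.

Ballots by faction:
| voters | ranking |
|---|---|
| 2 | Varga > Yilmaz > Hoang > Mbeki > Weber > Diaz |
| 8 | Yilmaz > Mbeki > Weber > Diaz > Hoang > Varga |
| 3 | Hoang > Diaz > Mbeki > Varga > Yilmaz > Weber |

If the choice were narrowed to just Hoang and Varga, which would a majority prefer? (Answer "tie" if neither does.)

Hoang

Ballots ranking Hoang above Varga: 8 + 3 = 11.
Ballots ranking Varga above Hoang: 13 − 11 = 2.
Hoang wins the head-to-head 11–2.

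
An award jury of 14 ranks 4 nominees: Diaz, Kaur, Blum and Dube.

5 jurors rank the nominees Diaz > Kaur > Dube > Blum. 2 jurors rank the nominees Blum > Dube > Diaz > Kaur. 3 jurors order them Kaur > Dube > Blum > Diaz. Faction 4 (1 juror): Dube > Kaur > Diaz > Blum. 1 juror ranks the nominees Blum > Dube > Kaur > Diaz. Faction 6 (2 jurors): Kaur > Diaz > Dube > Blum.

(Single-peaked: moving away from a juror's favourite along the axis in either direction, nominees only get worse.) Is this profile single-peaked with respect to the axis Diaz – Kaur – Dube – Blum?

no

Axis positions: Diaz=1, Kaur=2, Dube=3, Blum=4.
Faction 1 (peak Diaz at position 1): ranking walks positions 1-2-3-4, expanding outward from the peak — single-peaked.
Faction 2: ranking walks positions 4-3-1-2; Diaz is ranked above Kaur even though Kaur lies between Diaz and the peak Blum on the axis — preferences dip and rise again. Not single-peaked.
Faction 3 (peak Kaur at position 2): ranking walks positions 2-3-4-1, expanding outward from the peak — single-peaked.
Faction 4 (peak Dube at position 3): ranking walks positions 3-2-1-4, expanding outward from the peak — single-peaked.
Faction 5 (peak Blum at position 4): ranking walks positions 4-3-2-1, expanding outward from the peak — single-peaked.
Faction 6 (peak Kaur at position 2): ranking walks positions 2-1-3-4, expanding outward from the peak — single-peaked.
Faction 2 violates single-peakedness, so the profile is not single-peaked on this axis.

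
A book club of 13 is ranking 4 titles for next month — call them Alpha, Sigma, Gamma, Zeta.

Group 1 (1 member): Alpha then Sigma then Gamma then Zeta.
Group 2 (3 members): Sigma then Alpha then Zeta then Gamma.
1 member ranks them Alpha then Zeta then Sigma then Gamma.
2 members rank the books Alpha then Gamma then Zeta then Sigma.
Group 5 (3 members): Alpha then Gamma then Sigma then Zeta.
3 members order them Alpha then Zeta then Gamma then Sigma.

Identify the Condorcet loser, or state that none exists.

none

Pairwise majorities:
Alpha vs Sigma: 1+1+2+3+3 = 10 for Alpha, 3 for Sigma — Alpha by 10–3.
Alpha vs Gamma: 1+3+1+2+3+3 = 13 for Alpha, 0 for Gamma — Alpha by 13–0.
Alpha vs Zeta: Alpha wins 13–0.
Sigma vs Gamma: 1+3+1 = 5 for Sigma, 8 for Gamma — Gamma by 8–5.
Sigma vs Zeta: 7 to 6, Sigma.
Gamma vs Zeta: 1+2+3 = 6 for Gamma, 7 for Zeta — Zeta by 7–6.
Each book has at least one pairwise win (Alpha beats Sigma; Sigma beats Zeta; Gamma beats Sigma; Zeta beats Gamma) — no Condorcet loser.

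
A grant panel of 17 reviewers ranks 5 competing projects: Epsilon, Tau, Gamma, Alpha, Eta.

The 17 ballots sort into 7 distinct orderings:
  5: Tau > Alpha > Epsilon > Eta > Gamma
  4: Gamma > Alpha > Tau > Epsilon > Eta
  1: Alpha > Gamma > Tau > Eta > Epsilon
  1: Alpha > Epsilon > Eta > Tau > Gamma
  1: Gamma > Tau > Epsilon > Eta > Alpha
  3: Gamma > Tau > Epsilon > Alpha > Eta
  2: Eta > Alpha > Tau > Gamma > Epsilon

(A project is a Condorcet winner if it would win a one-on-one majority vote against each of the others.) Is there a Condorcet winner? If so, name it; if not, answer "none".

Check each pair by majority over 17 ballots:
Epsilon vs Tau: Epsilon is ranked higher on 1 ballot, Tau on 16. Tau wins 16–1.
Epsilon vs Gamma: Epsilon preferred on 5+1 = 6 ballots; Gamma wins 11–6.
Epsilon vs Alpha: Alpha wins 13–4.
Epsilon–Eta: Epsilon 14–3.
Tau vs Gamma: 5+1+2 = 8 for Tau, 9 for Gamma — Gamma by 9–8.
Tau vs Alpha: 5+1+3 = 9 for Tau, 8 for Alpha — Tau by 9–8.
Tau vs Eta: 5+4+1+1+3 = 14 for Tau, 3 for Eta — Tau by 14–3.
Gamma vs Alpha: Gamma preferred on 4+1+3 = 8 ballots; Alpha wins 9–8.
Gamma–Eta: Gamma 9–8.
Alpha vs Eta: Alpha is ranked higher on 5+4+1+1+3 = 14 ballots, Eta on 3. Alpha wins 14–3.
Every project loses at least once (Epsilon loses to Tau; Tau loses to Gamma; Gamma loses to Alpha; Alpha loses to Tau; Eta loses to Epsilon). The majority relation contains the cycle Tau beats Alpha beats Gamma beats Tau, so there is no Condorcet winner.

none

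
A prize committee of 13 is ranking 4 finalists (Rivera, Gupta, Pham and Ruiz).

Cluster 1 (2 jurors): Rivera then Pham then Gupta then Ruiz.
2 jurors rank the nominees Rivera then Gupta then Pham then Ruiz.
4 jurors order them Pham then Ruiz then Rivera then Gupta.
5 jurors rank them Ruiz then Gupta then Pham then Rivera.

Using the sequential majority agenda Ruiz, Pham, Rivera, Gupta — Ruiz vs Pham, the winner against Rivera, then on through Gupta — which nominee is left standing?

Gupta

Round 1: Ruiz vs Pham — 5–8, Pham advances.
Round 2: Pham vs Rivera — 9–4, Pham advances.
Round 3: Pham vs Gupta — 6–7, Gupta advances.
Gupta survives the agenda.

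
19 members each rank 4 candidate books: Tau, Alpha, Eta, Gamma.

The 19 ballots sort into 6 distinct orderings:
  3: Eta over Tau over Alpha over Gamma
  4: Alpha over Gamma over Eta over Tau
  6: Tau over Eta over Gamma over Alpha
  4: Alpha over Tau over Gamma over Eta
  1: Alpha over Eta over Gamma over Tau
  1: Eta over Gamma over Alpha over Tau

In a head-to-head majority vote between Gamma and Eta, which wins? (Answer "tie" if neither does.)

Eta

Ballots ranking Gamma above Eta: 4 + 4 = 8.
Ballots ranking Eta above Gamma: 19 − 8 = 11.
Eta wins the head-to-head 11–8.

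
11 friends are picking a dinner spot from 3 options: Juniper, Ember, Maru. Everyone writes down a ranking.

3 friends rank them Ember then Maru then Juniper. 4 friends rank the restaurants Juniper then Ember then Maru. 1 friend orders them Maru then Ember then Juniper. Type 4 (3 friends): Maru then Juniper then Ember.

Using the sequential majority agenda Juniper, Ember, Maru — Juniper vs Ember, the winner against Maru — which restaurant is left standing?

Round 1: Juniper vs Ember — 7–4, Juniper advances.
Round 2: Juniper vs Maru — 4–7, Maru advances.
The agenda winner is Maru.

Maru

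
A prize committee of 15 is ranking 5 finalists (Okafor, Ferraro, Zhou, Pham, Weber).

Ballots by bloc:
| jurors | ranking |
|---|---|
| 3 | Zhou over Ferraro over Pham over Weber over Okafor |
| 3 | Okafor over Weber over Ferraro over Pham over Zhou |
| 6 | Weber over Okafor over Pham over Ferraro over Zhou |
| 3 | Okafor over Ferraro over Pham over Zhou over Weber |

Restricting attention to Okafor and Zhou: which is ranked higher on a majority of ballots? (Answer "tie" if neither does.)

Okafor

Ballots ranking Okafor above Zhou: 3 + 6 + 3 = 12.
Ballots ranking Zhou above Okafor: 15 − 12 = 3.
Okafor wins the head-to-head 12–3.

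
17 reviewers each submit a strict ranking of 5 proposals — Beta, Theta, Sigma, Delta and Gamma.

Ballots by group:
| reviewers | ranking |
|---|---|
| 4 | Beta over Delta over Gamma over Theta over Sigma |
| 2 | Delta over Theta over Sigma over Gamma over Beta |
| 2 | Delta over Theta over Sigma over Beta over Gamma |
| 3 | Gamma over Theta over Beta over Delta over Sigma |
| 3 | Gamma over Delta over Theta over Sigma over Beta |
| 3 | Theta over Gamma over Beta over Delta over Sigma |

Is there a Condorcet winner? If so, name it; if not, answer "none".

Pairwise majorities:
Beta vs Theta: 4 to 13, Theta.
Beta vs Sigma: 4+3+3 = 10 for Beta, 7 for Sigma — Beta by 10–7.
Beta vs Delta: Beta preferred on 4+3+3 = 10 ballots; Beta wins 10–7.
Beta vs Gamma: Beta is ranked higher on 4+2 = 6 ballots, Gamma on 11. Gamma wins 11–6.
Theta vs Sigma: 17 to 0, Theta.
Theta vs Delta: Theta is ranked higher on 3+3 = 6 ballots, Delta on 11. Delta wins 11–6.
Theta vs Gamma: 2+2+3 = 7 for Theta, 10 for Gamma — Gamma by 10–7.
Sigma vs Delta: 0 for Sigma, 17 for Delta — Delta by 17–0.
Sigma vs Gamma: Sigma preferred on 2+2 = 4 ballots; Gamma wins 13–4.
Delta vs Gamma: Delta is ranked higher on 4+2+2 = 8 ballots, Gamma on 9. Gamma wins 9–8.
Only Gamma has no losses; Gamma is the Condorcet winner.

Gamma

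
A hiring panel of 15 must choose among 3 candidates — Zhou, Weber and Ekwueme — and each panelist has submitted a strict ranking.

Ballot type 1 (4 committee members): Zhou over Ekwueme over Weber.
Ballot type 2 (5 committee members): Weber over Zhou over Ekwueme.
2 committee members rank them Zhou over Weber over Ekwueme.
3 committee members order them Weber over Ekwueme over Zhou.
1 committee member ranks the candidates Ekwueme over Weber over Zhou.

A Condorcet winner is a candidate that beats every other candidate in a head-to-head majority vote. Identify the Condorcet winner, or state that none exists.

Pairwise majorities:
Zhou vs Weber: Zhou is ranked higher on 4+2 = 6 ballots, Weber on 9. Weber wins 9–6.
Zhou vs Ekwueme: 4+5+2 = 11 for Zhou, 4 for Ekwueme — Zhou by 11–4.
Weber vs Ekwueme: 5+2+3 = 10 for Weber, 5 for Ekwueme — Weber by 10–5.
Weber beats each of Zhou, Ekwueme — Weber is the Condorcet winner.

Weber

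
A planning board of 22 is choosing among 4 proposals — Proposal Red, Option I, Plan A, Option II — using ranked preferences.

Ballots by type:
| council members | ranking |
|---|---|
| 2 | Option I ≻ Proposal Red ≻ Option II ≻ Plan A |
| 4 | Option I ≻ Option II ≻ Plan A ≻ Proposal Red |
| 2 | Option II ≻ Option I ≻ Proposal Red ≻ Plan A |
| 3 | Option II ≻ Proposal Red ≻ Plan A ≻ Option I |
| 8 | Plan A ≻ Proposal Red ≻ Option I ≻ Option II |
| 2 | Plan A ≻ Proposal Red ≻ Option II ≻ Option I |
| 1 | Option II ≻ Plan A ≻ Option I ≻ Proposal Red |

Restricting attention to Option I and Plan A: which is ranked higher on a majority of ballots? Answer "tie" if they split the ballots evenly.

Plan A

Ballots ranking Option I above Plan A: 2 + 4 + 2 = 8.
Ballots ranking Plan A above Option I: 22 − 8 = 14.
Plan A wins the head-to-head 14–8.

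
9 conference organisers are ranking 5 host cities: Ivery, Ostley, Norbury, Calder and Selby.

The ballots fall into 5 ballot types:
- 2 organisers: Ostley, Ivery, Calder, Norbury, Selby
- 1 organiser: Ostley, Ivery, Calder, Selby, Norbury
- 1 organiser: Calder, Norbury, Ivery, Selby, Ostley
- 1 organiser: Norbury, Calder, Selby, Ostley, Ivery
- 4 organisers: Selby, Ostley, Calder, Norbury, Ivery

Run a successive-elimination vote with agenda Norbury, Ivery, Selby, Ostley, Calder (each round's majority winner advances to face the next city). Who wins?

Round 1: Norbury vs Ivery — 6–3, Norbury advances.
Round 2: Norbury vs Selby — 4–5, Selby advances.
Round 3: Selby vs Ostley — 6–3, Selby advances.
Round 4: Selby vs Calder — 4–5, Calder advances.
Calder survives the agenda.

Calder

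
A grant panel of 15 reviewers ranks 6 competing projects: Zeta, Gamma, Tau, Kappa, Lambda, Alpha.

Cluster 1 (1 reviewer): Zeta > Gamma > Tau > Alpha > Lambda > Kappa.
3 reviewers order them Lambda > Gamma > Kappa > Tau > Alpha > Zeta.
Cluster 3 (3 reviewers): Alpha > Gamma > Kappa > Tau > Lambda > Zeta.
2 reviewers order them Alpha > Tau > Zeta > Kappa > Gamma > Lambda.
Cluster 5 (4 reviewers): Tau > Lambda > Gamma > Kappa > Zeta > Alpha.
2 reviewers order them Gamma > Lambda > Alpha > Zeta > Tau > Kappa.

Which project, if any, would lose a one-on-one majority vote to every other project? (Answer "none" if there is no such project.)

Zeta

Pairwise majorities:
Zeta vs Gamma: 3 to 12, Gamma.
Zeta–Tau: Tau 12–3.
Zeta vs Kappa: Zeta is ranked higher on 1+2+2 = 5 ballots, Kappa on 10. Kappa wins 10–5.
Zeta vs Lambda: 1+2 = 3 for Zeta, 12 for Lambda — Lambda by 12–3.
Zeta vs Alpha: Zeta is ranked higher on 1+4 = 5 ballots, Alpha on 10. Alpha wins 10–5.
Gamma vs Tau: Gamma wins 9–6.
Gamma vs Kappa: Gamma is ranked higher on 1+3+3+4+2 = 13 ballots, Kappa on 2. Gamma wins 13–2.
Gamma vs Lambda: Gamma wins 8–7.
Gamma vs Alpha: Gamma is ranked higher on 1+3+4+2 = 10 ballots, Alpha on 5. Gamma wins 10–5.
Tau vs Kappa: Tau, 9–6.
Tau vs Lambda: Tau preferred on 1+3+2+4 = 10 ballots; Tau wins 10–5.
Tau vs Alpha: Tau wins 8–7.
Kappa vs Lambda: 3+2 = 5 for Kappa, 10 for Lambda — Lambda by 10–5.
Kappa vs Alpha: Alpha wins 8–7.
Lambda vs Alpha: Lambda is ranked higher on 3+4+2 = 9 ballots, Alpha on 6. Lambda wins 9–6.
Only Zeta has no wins; Zeta is the Condorcet loser.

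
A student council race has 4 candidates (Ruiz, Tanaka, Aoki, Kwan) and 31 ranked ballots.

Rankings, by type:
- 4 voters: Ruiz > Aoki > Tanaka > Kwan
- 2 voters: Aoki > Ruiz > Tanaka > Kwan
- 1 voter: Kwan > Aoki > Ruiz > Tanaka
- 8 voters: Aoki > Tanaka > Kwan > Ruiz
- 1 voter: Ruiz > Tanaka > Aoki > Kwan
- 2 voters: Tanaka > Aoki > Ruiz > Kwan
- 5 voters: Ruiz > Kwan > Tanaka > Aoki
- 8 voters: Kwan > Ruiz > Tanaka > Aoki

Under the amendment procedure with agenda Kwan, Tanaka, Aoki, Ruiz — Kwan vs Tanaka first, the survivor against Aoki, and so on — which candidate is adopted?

Round 1: Kwan vs Tanaka — 14–17, Tanaka advances.
Round 2: Tanaka vs Aoki — 16–15, Tanaka advances.
Round 3: Tanaka vs Ruiz — 10–21, Ruiz advances.
The agenda winner is Ruiz.

Ruiz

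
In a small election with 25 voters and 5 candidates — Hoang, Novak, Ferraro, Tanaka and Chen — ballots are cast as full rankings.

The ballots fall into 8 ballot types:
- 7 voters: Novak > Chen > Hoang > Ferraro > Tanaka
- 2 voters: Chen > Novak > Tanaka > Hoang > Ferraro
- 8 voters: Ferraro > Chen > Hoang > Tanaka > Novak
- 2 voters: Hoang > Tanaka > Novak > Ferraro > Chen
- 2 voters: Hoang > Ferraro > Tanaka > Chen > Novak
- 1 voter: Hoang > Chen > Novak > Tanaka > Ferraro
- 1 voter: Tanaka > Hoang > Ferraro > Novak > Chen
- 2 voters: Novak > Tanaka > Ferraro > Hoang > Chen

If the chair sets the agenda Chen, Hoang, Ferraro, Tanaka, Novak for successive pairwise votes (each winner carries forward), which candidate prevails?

Novak

Round 1: Chen vs Hoang — 17–8, Chen advances.
Round 2: Chen vs Ferraro — 10–15, Ferraro advances.
Round 3: Ferraro vs Tanaka — 17–8, Ferraro advances.
Round 4: Ferraro vs Novak — 11–14, Novak advances.
Novak survives the agenda.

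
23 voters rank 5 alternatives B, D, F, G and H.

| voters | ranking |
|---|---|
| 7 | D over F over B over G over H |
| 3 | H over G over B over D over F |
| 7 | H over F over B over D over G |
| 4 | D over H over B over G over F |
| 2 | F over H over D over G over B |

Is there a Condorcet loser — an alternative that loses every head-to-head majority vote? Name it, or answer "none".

Pairwise majorities:
B vs D: 3+7 = 10 for B, 13 for D — D by 13–10.
B vs F: B preferred on 3+4 = 7 ballots; F wins 16–7.
B vs G: B, 18–5.
B vs H: 7 to 16, H.
D vs F: D, 14–9.
D vs G: 7+7+4+2 = 20 for D, 3 for G — D by 20–3.
D vs H: D is ranked higher on 7+4 = 11 ballots, H on 12. H wins 12–11.
F vs G: F, 16–7.
F vs H: H wins 14–9.
G vs H: H wins 16–7.
Only G has no wins; G is the Condorcet loser.

G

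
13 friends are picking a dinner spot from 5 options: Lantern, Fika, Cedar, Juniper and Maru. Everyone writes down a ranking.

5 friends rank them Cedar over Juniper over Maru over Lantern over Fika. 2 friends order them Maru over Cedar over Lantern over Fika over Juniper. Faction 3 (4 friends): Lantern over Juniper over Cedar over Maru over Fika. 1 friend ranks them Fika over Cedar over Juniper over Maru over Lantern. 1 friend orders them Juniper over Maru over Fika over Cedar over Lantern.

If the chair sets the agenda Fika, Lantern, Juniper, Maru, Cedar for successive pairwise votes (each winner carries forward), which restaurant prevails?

Round 1: Fika vs Lantern — 2–11, Lantern advances.
Round 2: Lantern vs Juniper — 6–7, Juniper advances.
Round 3: Juniper vs Maru — 11–2, Juniper advances.
Round 4: Juniper vs Cedar — 5–8, Cedar advances.
Cedar survives the agenda.

Cedar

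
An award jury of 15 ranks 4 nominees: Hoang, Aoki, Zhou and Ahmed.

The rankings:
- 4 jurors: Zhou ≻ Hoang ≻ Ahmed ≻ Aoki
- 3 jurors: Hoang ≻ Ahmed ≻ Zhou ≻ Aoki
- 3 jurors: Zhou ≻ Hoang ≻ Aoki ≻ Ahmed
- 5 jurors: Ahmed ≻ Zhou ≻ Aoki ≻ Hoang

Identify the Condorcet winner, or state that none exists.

none

Check each pair by majority over 15 ballots:
Hoang vs Aoki: Hoang wins 10–5.
Hoang–Zhou: Zhou 12–3.
Hoang vs Ahmed: Hoang wins 10–5.
Aoki vs Zhou: Zhou, 15–0.
Aoki–Ahmed: Ahmed 12–3.
Zhou–Ahmed: Ahmed 8–7.
Each nominee drops at least one matchup (Hoang loses to Zhou; Aoki loses to Hoang; Zhou loses to Ahmed; Ahmed loses to Hoang); the cycle Hoang beats Ahmed beats Zhou beats Hoang rules out a Condorcet winner.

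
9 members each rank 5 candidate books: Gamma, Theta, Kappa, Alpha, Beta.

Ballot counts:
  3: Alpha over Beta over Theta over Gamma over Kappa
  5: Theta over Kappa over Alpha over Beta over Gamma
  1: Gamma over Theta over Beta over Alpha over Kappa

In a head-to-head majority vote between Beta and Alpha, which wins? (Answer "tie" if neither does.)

Ballots ranking Beta above Alpha: 1.
Ballots ranking Alpha above Beta: 9 − 1 = 8.
Alpha wins the head-to-head 8–1.

Alpha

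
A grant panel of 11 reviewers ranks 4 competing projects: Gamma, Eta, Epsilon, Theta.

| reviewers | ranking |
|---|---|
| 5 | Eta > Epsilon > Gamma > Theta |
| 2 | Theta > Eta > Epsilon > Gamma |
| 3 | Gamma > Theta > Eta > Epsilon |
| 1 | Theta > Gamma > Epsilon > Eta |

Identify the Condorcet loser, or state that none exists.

Head-to-head results (11 reviewers):
Gamma–Eta: Eta 7–4.
Gamma vs Epsilon: Gamma is ranked higher on 3+1 = 4 ballots, Epsilon on 7. Epsilon wins 7–4.
Gamma vs Theta: 5+3 = 8 for Gamma, 3 for Theta — Gamma by 8–3.
Eta vs Epsilon: Eta, 10–1.
Eta–Theta: Theta 6–5.
Epsilon vs Theta: Epsilon preferred on 5 ballots; Theta wins 6–5.
Each project has at least one pairwise win (Gamma beats Theta; Eta beats Gamma; Epsilon beats Gamma; Theta beats Eta) — no Condorcet loser.

none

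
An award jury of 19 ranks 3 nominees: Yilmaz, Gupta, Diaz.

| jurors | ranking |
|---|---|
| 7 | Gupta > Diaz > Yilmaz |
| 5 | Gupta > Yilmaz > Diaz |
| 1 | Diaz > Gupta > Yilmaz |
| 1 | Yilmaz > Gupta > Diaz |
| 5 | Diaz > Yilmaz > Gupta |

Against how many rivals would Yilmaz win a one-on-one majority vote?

Yilmaz against each rival (19 jurors):
Yilmaz vs Gupta: Gupta, 13–6.
Yilmaz–Diaz: Diaz 13–6.
Yilmaz beats no one; loses to Gupta, Diaz — 0 pairwise wins.

0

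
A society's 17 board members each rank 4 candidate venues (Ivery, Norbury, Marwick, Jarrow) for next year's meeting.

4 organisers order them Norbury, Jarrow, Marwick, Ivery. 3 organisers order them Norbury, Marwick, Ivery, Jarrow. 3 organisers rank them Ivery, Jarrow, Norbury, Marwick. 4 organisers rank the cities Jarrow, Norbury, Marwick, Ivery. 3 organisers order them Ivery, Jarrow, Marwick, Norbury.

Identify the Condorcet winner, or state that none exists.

Pairwise majorities:
Ivery vs Norbury: Ivery is ranked higher on 3+3 = 6 ballots, Norbury on 11. Norbury wins 11–6.
Ivery vs Marwick: Marwick, 11–6.
Ivery vs Jarrow: Ivery, 9–8.
Norbury vs Marwick: Norbury preferred on 4+3+3+4 = 14 ballots; Norbury wins 14–3.
Norbury vs Jarrow: Jarrow wins 10–7.
Marwick vs Jarrow: Marwick preferred on 3 ballots; Jarrow wins 14–3.
Each city drops at least one matchup (Ivery loses to Norbury; Norbury loses to Jarrow; Marwick loses to Norbury; Jarrow loses to Ivery); the cycle Ivery beats Jarrow beats Norbury beats Ivery rules out a Condorcet winner.

none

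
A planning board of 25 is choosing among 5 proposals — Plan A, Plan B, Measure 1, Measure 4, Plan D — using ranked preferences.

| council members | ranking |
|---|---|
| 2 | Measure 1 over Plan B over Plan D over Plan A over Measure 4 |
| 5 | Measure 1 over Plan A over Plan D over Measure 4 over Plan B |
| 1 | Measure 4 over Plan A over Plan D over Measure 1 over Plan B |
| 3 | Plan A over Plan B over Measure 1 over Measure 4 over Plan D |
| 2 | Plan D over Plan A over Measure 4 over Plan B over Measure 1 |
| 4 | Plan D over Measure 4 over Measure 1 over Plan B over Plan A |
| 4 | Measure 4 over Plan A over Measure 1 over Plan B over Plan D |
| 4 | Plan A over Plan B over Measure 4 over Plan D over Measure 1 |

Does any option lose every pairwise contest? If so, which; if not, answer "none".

none

Head-to-head results (25 council members):
Plan A–Plan B: Plan A 19–6.
Plan A vs Measure 1: Plan A, 14–11.
Plan A vs Measure 4: Plan A preferred on 2+5+3+2+4 = 16 ballots; Plan A wins 16–9.
Plan A vs Plan D: 5+1+3+4+4 = 17 for Plan A, 8 for Plan D — Plan A by 17–8.
Plan B vs Measure 1: Measure 1, 16–9.
Plan B–Measure 4: Measure 4 16–9.
Plan B vs Plan D: Plan B, 13–12.
Measure 1 vs Measure 4: Measure 1 preferred on 2+5+3 = 10 ballots; Measure 4 wins 15–10.
Measure 1 vs Plan D: Measure 1 preferred on 2+5+3+4 = 14 ballots; Measure 1 wins 14–11.
Measure 4 vs Plan D: Plan D, 13–12.
No option is winless: Plan A beats Plan B; Plan B beats Plan D; Measure 1 beats Plan B; Measure 4 beats Plan B; Plan D beats Measure 4. There is no Condorcet loser.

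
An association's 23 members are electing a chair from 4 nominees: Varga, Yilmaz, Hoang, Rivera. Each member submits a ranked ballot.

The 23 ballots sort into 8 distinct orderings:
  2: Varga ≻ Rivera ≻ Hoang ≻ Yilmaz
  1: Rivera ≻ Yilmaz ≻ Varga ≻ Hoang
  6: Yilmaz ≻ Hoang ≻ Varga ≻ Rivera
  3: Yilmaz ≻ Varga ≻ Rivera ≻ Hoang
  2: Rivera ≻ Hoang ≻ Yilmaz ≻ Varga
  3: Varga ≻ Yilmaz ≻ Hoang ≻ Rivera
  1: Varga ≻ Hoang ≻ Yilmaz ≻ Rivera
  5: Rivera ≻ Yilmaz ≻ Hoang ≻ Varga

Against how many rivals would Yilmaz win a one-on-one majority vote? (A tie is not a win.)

Yilmaz against each rival (23 voters):
Yilmaz vs Varga: 17 to 6, Yilmaz.
Yilmaz vs Hoang: 1+6+3+3+5 = 18 for Yilmaz, 5 for Hoang — Yilmaz by 18–5.
Yilmaz vs Rivera: Yilmaz wins 13–10.
Yilmaz beats Varga, Hoang, Rivera — 3 pairwise wins.

3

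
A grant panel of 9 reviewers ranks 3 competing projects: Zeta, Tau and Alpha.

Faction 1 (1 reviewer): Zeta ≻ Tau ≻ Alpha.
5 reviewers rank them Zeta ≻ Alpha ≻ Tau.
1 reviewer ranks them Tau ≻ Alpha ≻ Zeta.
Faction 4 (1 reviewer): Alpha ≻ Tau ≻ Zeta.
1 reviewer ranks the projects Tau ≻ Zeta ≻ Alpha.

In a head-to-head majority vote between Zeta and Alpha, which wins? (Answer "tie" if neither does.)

Zeta

Ballots ranking Zeta above Alpha: 1 + 5 + 1 = 7.
Ballots ranking Alpha above Zeta: 9 − 7 = 2.
Zeta wins the head-to-head 7–2.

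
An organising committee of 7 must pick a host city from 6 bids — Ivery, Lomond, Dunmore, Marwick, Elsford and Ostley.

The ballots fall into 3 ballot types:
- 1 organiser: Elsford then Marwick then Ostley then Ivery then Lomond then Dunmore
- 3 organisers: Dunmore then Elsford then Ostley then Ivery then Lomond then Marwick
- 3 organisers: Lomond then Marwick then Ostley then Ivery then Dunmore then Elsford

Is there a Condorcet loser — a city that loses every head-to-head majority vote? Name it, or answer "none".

Head-to-head results (7 organisers):
Ivery vs Lomond: Ivery preferred on 1+3 = 4 ballots; Ivery wins 4–3.
Ivery vs Dunmore: Ivery is ranked higher on 1+3 = 4 ballots, Dunmore on 3. Ivery wins 4–3.
Ivery vs Marwick: Marwick, 4–3.
Ivery vs Elsford: 3 to 4, Elsford.
Ivery vs Ostley: Ostley wins 7–0.
Lomond vs Dunmore: Lomond preferred on 1+3 = 4 ballots; Lomond wins 4–3.
Lomond vs Marwick: Lomond, 6–1.
Lomond–Elsford: Elsford 4–3.
Lomond–Ostley: Ostley 4–3.
Dunmore vs Marwick: Dunmore is ranked higher on 3 ballots, Marwick on 4. Marwick wins 4–3.
Dunmore vs Elsford: Dunmore preferred on 3+3 = 6 ballots; Dunmore wins 6–1.
Dunmore–Ostley: Ostley 4–3.
Marwick vs Elsford: 3 to 4, Elsford.
Marwick vs Ostley: Marwick preferred on 1+3 = 4 ballots; Marwick wins 4–3.
Elsford vs Ostley: Elsford preferred on 1+3 = 4 ballots; Elsford wins 4–3.
Every city wins at least one matchup (Ivery beats Lomond; Lomond beats Dunmore; Dunmore beats Elsford; Marwick beats Ivery; Elsford beats Ivery; Ostley beats Ivery), so there is no Condorcet loser.

none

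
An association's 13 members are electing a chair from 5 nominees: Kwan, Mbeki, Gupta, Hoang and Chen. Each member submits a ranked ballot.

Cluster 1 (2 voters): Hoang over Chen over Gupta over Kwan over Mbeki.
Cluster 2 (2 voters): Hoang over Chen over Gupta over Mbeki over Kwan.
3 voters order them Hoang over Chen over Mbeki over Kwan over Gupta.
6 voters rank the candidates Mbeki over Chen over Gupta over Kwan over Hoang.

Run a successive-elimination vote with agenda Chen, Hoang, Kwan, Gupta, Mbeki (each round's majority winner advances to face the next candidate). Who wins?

Round 1: Chen vs Hoang — 6–7, Hoang advances.
Round 2: Hoang vs Kwan — 7–6, Hoang advances.
Round 3: Hoang vs Gupta — 7–6, Hoang advances.
Round 4: Hoang vs Mbeki — 7–6, Hoang advances.
Hoang survives the agenda.

Hoang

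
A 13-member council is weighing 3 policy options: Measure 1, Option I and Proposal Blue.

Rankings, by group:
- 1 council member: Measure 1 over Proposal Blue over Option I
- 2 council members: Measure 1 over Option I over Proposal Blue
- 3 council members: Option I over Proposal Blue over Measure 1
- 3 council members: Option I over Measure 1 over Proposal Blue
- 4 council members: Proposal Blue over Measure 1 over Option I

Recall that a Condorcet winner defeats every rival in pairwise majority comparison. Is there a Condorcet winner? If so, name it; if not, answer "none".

Pairwise majorities:
Measure 1 vs Option I: Measure 1 is ranked higher on 1+2+4 = 7 ballots, Option I on 6. Measure 1 wins 7–6.
Measure 1 vs Proposal Blue: 6 to 7, Proposal Blue.
Option I vs Proposal Blue: Option I preferred on 2+3+3 = 8 ballots; Option I wins 8–5.
Every option loses at least once (Measure 1 loses to Proposal Blue; Option I loses to Measure 1; Proposal Blue loses to Option I). The majority relation contains the cycle Measure 1 > Option I > Proposal Blue > Measure 1, so there is no Condorcet winner.

none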